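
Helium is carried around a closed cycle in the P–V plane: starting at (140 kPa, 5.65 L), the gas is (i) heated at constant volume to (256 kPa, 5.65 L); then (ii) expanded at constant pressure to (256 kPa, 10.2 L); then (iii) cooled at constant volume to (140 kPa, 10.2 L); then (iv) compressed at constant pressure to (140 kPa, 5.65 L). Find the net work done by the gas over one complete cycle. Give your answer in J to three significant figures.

Constant-volume legs do no work.
W(ii) = (256)(10.2 − 5.65) = 1165 J; W(iv) = (140)(5.65 − 10.2) = -637 J.
W_net = 1165 − 637 = 527.8 J (the clockwise enclosed area).

W_net ≈ 528 J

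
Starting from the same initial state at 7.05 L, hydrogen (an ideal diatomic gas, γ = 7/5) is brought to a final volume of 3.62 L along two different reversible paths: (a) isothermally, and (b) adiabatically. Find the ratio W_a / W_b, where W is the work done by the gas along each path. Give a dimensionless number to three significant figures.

W_a / W_b ≈ 0.873

Path (a) isothermal: W = P₁V₁ ln(V₂/V₁) → W_a/(P₁V₁) = -0.6666.
Path (b) adiabatic: W = P₁V₁(1 − (V₁/V₂)^(γ−1))/(γ−1) → W_b/(P₁V₁) = -0.7639.
W_a / W_b = -0.6666 / -0.7639 = 0.8726.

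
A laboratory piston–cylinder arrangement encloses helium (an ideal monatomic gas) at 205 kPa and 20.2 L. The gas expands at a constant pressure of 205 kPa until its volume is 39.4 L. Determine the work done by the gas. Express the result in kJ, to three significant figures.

W ≈ 3.94 kJ

Isobaric: W = P ΔV.
W = (205 kPa)(39.4 − 20.2 L) = (205)(19.2) = 3936 J.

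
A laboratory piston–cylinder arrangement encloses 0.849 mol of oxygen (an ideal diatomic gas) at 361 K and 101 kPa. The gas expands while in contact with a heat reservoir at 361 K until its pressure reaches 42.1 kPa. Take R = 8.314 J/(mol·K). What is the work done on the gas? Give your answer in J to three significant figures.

W ≈ -2230 J

Isothermal process: W = nRT ln(V₂/V₁) = nRT ln(P₁/P₂).
W = (0.849)(8.314)(361) × ln(101/42.1)
  = 2548 × ln(2.399) = 2548 × 0.8751
W_by_gas = 2230 J; work on gas = −W_by = -2230 J.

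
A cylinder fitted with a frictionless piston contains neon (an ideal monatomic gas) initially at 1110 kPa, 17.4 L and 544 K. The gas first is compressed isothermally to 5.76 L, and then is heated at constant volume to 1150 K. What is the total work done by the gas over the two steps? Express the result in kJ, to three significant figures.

Step 1 (isothermal): W = P₁V₁ ln(V₂/V₁) = (19314) ln(5.76/17.4) = -21352 J.
Step 2 (isochoric): W = 0 (constant volume).
W_total = -21352 + 0 = -21352 J.

W_total ≈ -21.4 kJ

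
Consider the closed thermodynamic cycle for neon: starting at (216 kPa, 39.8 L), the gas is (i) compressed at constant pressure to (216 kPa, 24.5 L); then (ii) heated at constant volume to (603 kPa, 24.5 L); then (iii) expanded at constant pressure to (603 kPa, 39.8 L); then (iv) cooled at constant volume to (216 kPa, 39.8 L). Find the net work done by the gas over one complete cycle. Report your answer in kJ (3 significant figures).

W_net ≈ 5.92 kJ

Constant-volume legs do no work.
W(i) = (216)(24.5 − 39.8) = -3305 J; W(iii) = (603)(39.8 − 24.5) = 9226 J.
W_net = -3305 + 9226 = 5921 J (the clockwise enclosed area).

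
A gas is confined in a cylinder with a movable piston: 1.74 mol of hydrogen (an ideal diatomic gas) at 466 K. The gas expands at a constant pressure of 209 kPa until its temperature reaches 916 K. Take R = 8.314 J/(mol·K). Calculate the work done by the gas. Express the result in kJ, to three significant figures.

W ≈ 6.51 kJ

Isobaric: W = P ΔV = nR ΔT.
W = (1.74)(8.314)(916 − 466) = 6510 J.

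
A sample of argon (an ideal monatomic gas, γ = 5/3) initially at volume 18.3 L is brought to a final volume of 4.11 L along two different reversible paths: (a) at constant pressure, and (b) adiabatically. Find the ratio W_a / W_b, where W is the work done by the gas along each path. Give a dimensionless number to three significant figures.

W_a / W_b ≈ 0.303

Path (a) isobaric: W = P₁(V₂ − V₁) → W_a/(P₁V₁) = -0.7754.
Path (b) adiabatic: W = P₁V₁(1 − (V₁/V₂)^(γ−1))/(γ−1) → W_b/(P₁V₁) = -2.56.
W_a / W_b = -0.7754 / -2.56 = 0.3029.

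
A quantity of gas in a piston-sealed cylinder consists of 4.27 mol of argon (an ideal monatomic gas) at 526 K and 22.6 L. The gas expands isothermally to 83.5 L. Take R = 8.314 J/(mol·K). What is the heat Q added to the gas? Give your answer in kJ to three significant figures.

Q ≈ 24.4 kJ

Isothermal ⇒ ΔU = 0, so Q = W = nRT ln(V₂/V₁).
Q = (4.27)(8.314)(526) ln(83.5/22.6) = 18673 × 1.307 = 24404 J.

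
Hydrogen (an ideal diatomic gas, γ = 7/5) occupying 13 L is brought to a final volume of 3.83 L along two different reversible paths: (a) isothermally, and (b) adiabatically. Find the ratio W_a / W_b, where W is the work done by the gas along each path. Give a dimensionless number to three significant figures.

Path (a) isothermal: W = P₁V₁ ln(V₂/V₁) → W_a/(P₁V₁) = -1.222.
Path (b) adiabatic: W = P₁V₁(1 − (V₁/V₂)^(γ−1))/(γ−1) → W_b/(P₁V₁) = -1.576.
W_a / W_b = -1.222 / -1.576 = 0.7754.

W_a / W_b ≈ 0.775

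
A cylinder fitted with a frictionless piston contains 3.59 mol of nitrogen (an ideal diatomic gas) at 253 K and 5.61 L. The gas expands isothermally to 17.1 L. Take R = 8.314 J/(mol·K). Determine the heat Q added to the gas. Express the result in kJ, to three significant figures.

Q ≈ 8.42 kJ

Isothermal ⇒ ΔU = 0, so Q = W = nRT ln(V₂/V₁).
Q = (3.59)(8.314)(253) ln(17.1/5.61) = 7551 × 1.115 = 8416 J.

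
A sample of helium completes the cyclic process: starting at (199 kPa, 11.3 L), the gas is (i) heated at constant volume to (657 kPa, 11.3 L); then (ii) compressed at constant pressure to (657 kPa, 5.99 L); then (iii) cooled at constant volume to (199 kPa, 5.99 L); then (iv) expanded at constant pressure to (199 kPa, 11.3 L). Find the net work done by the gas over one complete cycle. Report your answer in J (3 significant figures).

Constant-volume legs do no work.
W(ii) = (657)(5.99 − 11.3) = -3489 J; W(iv) = (199)(11.3 − 5.99) = 1057 J.
W_net = -3489 + 1057 = -2432 J (the counter-clockwise enclosed area).

W_net ≈ -2430 J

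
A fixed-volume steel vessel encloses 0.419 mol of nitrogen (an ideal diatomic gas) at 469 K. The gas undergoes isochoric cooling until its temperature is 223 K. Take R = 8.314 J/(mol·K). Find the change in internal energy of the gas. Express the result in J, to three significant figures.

Constant volume ⇒ W = 0, so Q = ΔU = nCᵥΔT with Cᵥ = 5R/2 = 20.79 J/(mol·K).
ΔU = (0.419)(20.79)(223 − 469) = -2142 J.

ΔU ≈ -2140 J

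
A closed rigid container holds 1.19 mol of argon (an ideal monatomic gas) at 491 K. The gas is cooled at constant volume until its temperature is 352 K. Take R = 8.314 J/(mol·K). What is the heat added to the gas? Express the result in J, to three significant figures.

Q ≈ -2060 J

Constant volume ⇒ W = 0, so Q = ΔU = nCᵥΔT with Cᵥ = 3R/2 = 12.47 J/(mol·K).
ΔU = (1.19)(12.47)(352 − 491) = -2063 J.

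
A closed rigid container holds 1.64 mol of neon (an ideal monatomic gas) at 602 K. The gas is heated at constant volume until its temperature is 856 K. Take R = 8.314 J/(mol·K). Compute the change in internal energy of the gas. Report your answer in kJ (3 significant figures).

ΔU ≈ 5.19 kJ

Constant volume ⇒ W = 0, so Q = ΔU = nCᵥΔT with Cᵥ = 3R/2 = 12.47 J/(mol·K).
ΔU = (1.64)(12.47)(856 − 602) = 5195 J.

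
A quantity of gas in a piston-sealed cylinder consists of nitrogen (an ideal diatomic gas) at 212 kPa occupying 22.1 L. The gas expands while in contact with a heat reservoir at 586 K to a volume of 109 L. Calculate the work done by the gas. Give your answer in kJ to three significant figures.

W ≈ 7.48 kJ

Isothermal: W = nRT ln(V₂/V₁) = P₁V₁ ln(V₂/V₁).
P₁V₁ = (212 kPa)(22.1 L) = 4685 J.
W = 4685 × ln(109/22.1) = 4685 × 1.596
W_by_gas = 7477 J.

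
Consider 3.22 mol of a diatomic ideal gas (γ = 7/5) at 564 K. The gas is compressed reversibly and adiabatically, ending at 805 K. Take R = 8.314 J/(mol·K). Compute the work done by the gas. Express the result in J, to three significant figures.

Adiabatic ⇒ Q = 0, so W_by = −ΔU = nCᵥ(T₁ − T₂).
Cᵥ = 5R/2 = 20.79 J/(mol·K).
W = (3.22)(20.79)(564 − 805) = -16130 J.

W ≈ -16100 J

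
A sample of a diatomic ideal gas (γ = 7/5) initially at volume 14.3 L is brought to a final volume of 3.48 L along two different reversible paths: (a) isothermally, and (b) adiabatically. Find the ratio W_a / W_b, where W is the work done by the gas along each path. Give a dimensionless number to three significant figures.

W_a / W_b ≈ 0.744

Path (a) isothermal: W = P₁V₁ ln(V₂/V₁) → W_a/(P₁V₁) = -1.413.
Path (b) adiabatic: W = P₁V₁(1 − (V₁/V₂)^(γ−1))/(γ−1) → W_b/(P₁V₁) = -1.9.
W_a / W_b = -1.413 / -1.9 = 0.7438.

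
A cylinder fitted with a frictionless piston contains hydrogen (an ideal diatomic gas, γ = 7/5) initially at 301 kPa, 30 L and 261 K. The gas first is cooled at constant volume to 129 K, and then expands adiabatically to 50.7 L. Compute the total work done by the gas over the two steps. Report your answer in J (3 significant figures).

Step 1 (isochoric): W = 0 (constant volume).
After step 1: P = 148.8 kPa (V unchanged).
Step 2 (adiabatic): W = (P₁V₁ − P₂V₂)/(γ−1) = (4463 − 3618)/0.4 = 2112 J.
W_total = 0 + 2112 = 2112 J.

W_total ≈ 2110 J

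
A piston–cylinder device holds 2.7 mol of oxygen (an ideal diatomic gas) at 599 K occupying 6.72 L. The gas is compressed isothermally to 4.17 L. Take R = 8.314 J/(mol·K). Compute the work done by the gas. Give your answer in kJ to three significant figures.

Isothermal: W = nRT ln(V₂/V₁).
W = (2.7)(8.314)(599) × ln(4.17/6.72)
  = 13446 × -0.4772
W_by_gas = -6416 J.

W ≈ -6.42 kJ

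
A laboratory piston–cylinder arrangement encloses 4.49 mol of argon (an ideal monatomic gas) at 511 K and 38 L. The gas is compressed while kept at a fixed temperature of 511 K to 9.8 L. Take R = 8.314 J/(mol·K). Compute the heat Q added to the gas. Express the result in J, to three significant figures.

Isothermal ⇒ ΔU = 0, so Q = W = nRT ln(V₂/V₁).
Q = (4.49)(8.314)(511) ln(9.8/38) = 19076 × -1.355 = -25851 J.

Q ≈ -25900 J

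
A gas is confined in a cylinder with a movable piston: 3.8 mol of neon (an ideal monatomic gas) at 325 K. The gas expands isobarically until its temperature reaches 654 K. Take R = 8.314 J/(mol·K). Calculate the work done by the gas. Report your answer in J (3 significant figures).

W ≈ 10400 J

Isobaric: W = P ΔV = nR ΔT.
W = (3.8)(8.314)(654 − 325) = 10394 J.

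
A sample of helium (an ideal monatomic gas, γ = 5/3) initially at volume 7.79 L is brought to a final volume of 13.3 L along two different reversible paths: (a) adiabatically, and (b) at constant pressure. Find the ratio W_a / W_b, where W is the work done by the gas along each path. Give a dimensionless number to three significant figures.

Path (a) adiabatic: W = P₁V₁(1 − (V₁/V₂)^(γ−1))/(γ−1) → W_a/(P₁V₁) = 0.4499.
Path (b) isobaric: W = P₁(V₂ − V₁) → W_b/(P₁V₁) = 0.7073.
W_a / W_b = 0.4499 / 0.7073 = 0.6361.

W_a / W_b ≈ 0.636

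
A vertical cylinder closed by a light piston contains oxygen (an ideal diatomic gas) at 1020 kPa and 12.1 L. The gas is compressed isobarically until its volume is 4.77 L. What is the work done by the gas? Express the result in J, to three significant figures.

Isobaric: W = P ΔV.
W = (1020 kPa)(4.77 − 12.1 L) = (1020)(-7.33) = -7477 J.

W ≈ -7480 J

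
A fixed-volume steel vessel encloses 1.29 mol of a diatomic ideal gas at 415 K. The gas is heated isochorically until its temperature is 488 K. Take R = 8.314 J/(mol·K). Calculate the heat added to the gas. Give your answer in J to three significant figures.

Q ≈ 1960 J

Constant volume ⇒ W = 0, so Q = ΔU = nCᵥΔT with Cᵥ = 5R/2 = 20.79 J/(mol·K).
ΔU = (1.29)(20.79)(488 − 415) = 1957 J.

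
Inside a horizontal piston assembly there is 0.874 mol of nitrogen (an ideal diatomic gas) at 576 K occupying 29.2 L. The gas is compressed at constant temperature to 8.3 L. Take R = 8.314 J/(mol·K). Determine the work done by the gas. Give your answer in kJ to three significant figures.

Isothermal: W = nRT ln(V₂/V₁).
W = (0.874)(8.314)(576) × ln(8.3/29.2)
  = 4185 × -1.258
W_by_gas = -5265 J.

W ≈ -5.26 kJ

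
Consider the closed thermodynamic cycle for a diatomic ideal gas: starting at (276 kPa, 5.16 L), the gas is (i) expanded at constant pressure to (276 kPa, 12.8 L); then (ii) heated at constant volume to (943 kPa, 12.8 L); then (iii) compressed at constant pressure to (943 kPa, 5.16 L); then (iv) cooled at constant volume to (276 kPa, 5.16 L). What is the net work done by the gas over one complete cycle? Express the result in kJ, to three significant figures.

W_net ≈ -5.10 kJ

Constant-volume legs do no work.
W(i) = (276)(12.8 − 5.16) = 2109 J; W(iii) = (943)(5.16 − 12.8) = -7205 J.
W_net = 2109 − 7205 = -5096 J (the counter-clockwise enclosed area).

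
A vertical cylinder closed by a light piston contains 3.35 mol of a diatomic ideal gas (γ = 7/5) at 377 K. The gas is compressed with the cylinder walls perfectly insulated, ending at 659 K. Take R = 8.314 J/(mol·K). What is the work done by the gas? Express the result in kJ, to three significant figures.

Adiabatic ⇒ Q = 0, so W_by = −ΔU = nCᵥ(T₁ − T₂).
Cᵥ = 5R/2 = 20.79 J/(mol·K).
W = (3.35)(20.79)(377 − 659) = -19636 J.

W ≈ -19.6 kJ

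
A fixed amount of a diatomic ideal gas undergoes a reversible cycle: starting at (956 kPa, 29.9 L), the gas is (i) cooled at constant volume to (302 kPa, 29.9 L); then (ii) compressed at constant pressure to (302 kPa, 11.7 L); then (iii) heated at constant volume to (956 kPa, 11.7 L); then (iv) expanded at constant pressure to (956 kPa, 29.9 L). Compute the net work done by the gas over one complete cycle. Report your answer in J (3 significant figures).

W_net ≈ 11900 J

Constant-volume legs do no work.
W(ii) = (302)(11.7 − 29.9) = -5496 J; W(iv) = (956)(29.9 − 11.7) = 17399 J.
W_net = -5496 + 17399 = 11903 J (the clockwise enclosed area).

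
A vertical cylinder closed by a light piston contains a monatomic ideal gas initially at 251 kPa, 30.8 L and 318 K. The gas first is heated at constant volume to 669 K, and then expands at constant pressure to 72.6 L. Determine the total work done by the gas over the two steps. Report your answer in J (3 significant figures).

Step 1 (isochoric): W = 0 (constant volume).
After step 1: P = 528 kPa (V unchanged).
Step 2 (isobaric): W = PΔV = (528 kPa)(72.6 − 30.8 L) = 22072 J.
W_total = 0 + 22072 = 22072 J.

W_total ≈ 22100 J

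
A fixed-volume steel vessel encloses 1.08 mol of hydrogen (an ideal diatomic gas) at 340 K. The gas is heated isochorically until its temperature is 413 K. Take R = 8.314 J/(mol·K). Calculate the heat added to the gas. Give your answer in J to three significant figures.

Constant volume ⇒ W = 0, so Q = ΔU = nCᵥΔT with Cᵥ = 5R/2 = 20.79 J/(mol·K).
ΔU = (1.08)(20.79)(413 − 340) = 1639 J.

Q ≈ 1640 J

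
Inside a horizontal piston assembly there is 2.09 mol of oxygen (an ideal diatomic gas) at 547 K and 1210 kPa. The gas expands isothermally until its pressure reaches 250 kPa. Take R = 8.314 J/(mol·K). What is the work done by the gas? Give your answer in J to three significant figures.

Isothermal process: W = nRT ln(V₂/V₁) = nRT ln(P₁/P₂).
W = (2.09)(8.314)(547) × ln(1210/250)
  = 9505 × ln(4.84) = 9505 × 1.577
W_by_gas = 14988 J.

W ≈ 15000 J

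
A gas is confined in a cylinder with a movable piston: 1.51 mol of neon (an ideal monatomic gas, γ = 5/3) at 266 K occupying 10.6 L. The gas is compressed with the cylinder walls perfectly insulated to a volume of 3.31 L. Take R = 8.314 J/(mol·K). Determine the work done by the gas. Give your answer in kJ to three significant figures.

W ≈ -5.87 kJ

Adiabatic: TV^(γ−1) = const with γ = 5/3.
T₂ = T₁ (V₁/V₂)^(γ−1) = 266 × (10.6/3.31)^0.667 = 266 × 2.173 = 577.9 K.
W_by = nCᵥ(T₁ − T₂) = (1.51)(12.47)(266 − 577.9) = -5874 J.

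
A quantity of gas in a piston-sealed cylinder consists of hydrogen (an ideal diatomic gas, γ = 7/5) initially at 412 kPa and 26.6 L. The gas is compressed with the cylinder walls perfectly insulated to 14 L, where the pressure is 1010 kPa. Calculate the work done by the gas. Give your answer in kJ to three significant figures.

Adiabatic: W = (P₁V₁ − P₂V₂)/(γ − 1) with γ = 7/5.
P₁V₁ = 10959 J, P₂V₂ = 14140 J.
W = (10959 − 14140) / 0.4 = -7952 J.

W ≈ -7.95 kJ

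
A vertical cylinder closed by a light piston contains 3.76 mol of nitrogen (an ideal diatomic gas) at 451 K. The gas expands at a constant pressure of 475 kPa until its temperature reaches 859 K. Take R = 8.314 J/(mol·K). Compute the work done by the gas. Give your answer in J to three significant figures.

W ≈ 12800 J

Isobaric: W = P ΔV = nR ΔT.
W = (3.76)(8.314)(859 − 451) = 12754 J.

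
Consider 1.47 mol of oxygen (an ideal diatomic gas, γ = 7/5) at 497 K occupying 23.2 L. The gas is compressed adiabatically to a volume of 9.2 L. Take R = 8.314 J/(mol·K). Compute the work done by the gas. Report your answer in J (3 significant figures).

Adiabatic: TV^(γ−1) = const with γ = 7/5.
T₂ = T₁ (V₁/V₂)^(γ−1) = 497 × (23.2/9.2)^0.4 = 497 × 1.448 = 719.5 K.
W_by = nCᵥ(T₁ − T₂) = (1.47)(20.79)(497 − 719.5) = -6799 J.

W ≈ -6800 J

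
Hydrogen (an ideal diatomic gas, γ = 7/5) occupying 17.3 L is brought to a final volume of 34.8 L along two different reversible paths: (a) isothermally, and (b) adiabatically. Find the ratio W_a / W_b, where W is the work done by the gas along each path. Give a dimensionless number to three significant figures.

Path (a) isothermal: W = P₁V₁ ln(V₂/V₁) → W_a/(P₁V₁) = 0.6989.
Path (b) adiabatic: W = P₁V₁(1 − (V₁/V₂)^(γ−1))/(γ−1) → W_b/(P₁V₁) = 0.6097.
W_a / W_b = 0.6989 / 0.6097 = 1.146.

W_a / W_b ≈ 1.15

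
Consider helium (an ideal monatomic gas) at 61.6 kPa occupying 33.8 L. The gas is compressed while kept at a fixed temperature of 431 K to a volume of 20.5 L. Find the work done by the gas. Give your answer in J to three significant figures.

W ≈ -1040 J

Isothermal: W = nRT ln(V₂/V₁) = P₁V₁ ln(V₂/V₁).
P₁V₁ = (61.6 kPa)(33.8 L) = 2082 J.
W = 2082 × ln(20.5/33.8) = 2082 × -0.5
W_by_gas = -1041 J.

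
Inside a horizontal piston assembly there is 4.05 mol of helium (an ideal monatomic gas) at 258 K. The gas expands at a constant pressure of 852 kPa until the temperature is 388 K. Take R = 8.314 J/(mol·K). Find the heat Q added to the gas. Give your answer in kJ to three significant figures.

Isobaric: W = nRΔT = (4.05)(8.314)(130) = 4377 J.
ΔU = nCᵥΔT with Cᵥ = 3R/2: ΔU = (4.05)(12.47)(130) = 6566 J.
Q = ΔU + W = 6566 + 4377 = 10943 J.

Q ≈ 10.9 kJ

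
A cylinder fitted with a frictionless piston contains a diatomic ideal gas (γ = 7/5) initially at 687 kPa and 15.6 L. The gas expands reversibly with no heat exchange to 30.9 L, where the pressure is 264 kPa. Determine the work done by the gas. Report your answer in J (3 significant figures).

Adiabatic: W = (P₁V₁ − P₂V₂)/(γ − 1) with γ = 7/5.
P₁V₁ = 10717 J, P₂V₂ = 8158 J.
W = (10717 − 8158) / 0.4 = 6399 J.

W ≈ 6400 J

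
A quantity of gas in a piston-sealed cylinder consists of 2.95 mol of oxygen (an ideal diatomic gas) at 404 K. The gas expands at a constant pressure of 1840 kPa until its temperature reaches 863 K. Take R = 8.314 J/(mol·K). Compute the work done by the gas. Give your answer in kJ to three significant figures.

Isobaric: W = P ΔV = nR ΔT.
W = (2.95)(8.314)(863 − 404) = 11258 J.

W ≈ 11.3 kJ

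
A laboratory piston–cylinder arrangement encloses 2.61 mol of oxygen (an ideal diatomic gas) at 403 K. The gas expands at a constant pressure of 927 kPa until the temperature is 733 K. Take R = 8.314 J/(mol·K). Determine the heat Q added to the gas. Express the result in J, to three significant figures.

Isobaric: W = nRΔT = (2.61)(8.314)(330) = 7161 J.
ΔU = nCᵥΔT with Cᵥ = 5R/2: ΔU = (2.61)(20.79)(330) = 17902 J.
Q = ΔU + W = 17902 + 7161 = 25063 J.

Q ≈ 25100 J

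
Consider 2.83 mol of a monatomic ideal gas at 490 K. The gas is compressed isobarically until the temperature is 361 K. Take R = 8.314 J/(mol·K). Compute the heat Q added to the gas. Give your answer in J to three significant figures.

Q ≈ -7590 J

Isobaric: W = nRΔT = (2.83)(8.314)(-129) = -3035 J.
ΔU = nCᵥΔT with Cᵥ = 3R/2: ΔU = (2.83)(12.47)(-129) = -4553 J.
Q = ΔU + W = -4553 − 3035 = -7588 J.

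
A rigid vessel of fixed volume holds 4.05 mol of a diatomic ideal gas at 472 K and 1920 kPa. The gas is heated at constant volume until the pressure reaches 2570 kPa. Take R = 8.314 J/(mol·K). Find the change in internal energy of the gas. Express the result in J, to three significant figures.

ΔU ≈ 13500 J

Constant volume ⇒ W = 0, so Q = ΔU = nCᵥΔT with Cᵥ = 5R/2 = 20.79 J/(mol·K).
At constant V, T₂/T₁ = P₂/P₁ ⇒ ΔT = T₁(P₂/P₁ − 1) = 472·(2570/1920 − 1) = 159.8 K.
ΔU = (4.05)(20.79)(159.8) = 13451 J.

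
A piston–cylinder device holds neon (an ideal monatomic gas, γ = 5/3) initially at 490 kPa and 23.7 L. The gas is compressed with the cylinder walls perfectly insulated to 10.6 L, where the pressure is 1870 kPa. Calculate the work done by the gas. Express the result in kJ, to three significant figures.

W ≈ -12.3 kJ

Adiabatic: W = (P₁V₁ − P₂V₂)/(γ − 1) with γ = 5/3.
P₁V₁ = 11613 J, P₂V₂ = 19822 J.
W = (11613 − 19822) / 0.6667 = -12313 J.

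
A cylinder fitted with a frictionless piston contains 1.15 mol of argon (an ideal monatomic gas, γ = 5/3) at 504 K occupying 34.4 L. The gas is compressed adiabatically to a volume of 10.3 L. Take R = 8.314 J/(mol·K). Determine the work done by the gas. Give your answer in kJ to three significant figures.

W ≈ -8.92 kJ

Adiabatic: TV^(γ−1) = const with γ = 5/3.
T₂ = T₁ (V₁/V₂)^(γ−1) = 504 × (34.4/10.3)^0.667 = 504 × 2.234 = 1126 K.
W_by = nCᵥ(T₁ − T₂) = (1.15)(12.47)(504 − 1126) = -8922 J.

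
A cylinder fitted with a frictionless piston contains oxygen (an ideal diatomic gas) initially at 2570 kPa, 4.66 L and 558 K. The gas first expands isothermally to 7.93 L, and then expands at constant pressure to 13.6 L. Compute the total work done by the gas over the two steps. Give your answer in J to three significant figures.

Step 1 (isothermal): W = P₁V₁ ln(V₂/V₁) = (11976) ln(7.93/4.66) = 6367 J.
After step 1: P = 1510 kPa, V = 7.93 L, T = 558 K.
Step 2 (isobaric): W = PΔV = (1510 kPa)(13.6 − 7.93 L) = 8563 J.
W_total = 6367 + 8563 = 14930 J.

W_total ≈ 14900 J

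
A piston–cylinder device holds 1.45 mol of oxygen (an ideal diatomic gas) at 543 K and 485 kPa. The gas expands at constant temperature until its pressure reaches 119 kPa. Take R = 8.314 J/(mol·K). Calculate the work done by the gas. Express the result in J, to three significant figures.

Isothermal process: W = nRT ln(V₂/V₁) = nRT ln(P₁/P₂).
W = (1.45)(8.314)(543) × ln(485/119)
  = 6546 × ln(4.076) = 6546 × 1.405
W_by_gas = 9197 J.

W ≈ 9200 J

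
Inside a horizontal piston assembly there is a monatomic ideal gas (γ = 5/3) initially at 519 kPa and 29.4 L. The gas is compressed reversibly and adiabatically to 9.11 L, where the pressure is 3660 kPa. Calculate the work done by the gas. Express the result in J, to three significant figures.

W ≈ -27100 J

Adiabatic: W = (P₁V₁ − P₂V₂)/(γ − 1) with γ = 5/3.
P₁V₁ = 15259 J, P₂V₂ = 33343 J.
W = (15259 − 33343) / 0.6667 = -27126 J.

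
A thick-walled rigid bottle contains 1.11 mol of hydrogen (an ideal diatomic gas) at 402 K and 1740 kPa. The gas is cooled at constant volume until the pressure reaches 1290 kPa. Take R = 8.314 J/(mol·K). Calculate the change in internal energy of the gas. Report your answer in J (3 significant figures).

ΔU ≈ -2400 J

Constant volume ⇒ W = 0, so Q = ΔU = nCᵥΔT with Cᵥ = 5R/2 = 20.79 J/(mol·K).
At constant V, T₂/T₁ = P₂/P₁ ⇒ ΔT = T₁(P₂/P₁ − 1) = 402·(1290/1740 − 1) = -104 K.
ΔU = (1.11)(20.79)(-104) = -2399 J.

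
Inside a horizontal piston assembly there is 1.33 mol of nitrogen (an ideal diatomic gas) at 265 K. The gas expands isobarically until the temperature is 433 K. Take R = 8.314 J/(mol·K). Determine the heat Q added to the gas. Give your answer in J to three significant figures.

Q ≈ 6500 J

Isobaric: W = nRΔT = (1.33)(8.314)(168) = 1858 J.
ΔU = nCᵥΔT with Cᵥ = 5R/2: ΔU = (1.33)(20.79)(168) = 4644 J.
Q = ΔU + W = 4644 + 1858 = 6502 J.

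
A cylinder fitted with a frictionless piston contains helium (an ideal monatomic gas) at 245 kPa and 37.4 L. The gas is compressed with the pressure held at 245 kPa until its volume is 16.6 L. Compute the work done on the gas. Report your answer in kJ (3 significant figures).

Isobaric: W = P ΔV.
W = (245 kPa)(16.6 − 37.4 L) = (245)(-20.8) = -5096 J.
Work on gas = −W_by = 5096 J.

W ≈ 5.10 kJ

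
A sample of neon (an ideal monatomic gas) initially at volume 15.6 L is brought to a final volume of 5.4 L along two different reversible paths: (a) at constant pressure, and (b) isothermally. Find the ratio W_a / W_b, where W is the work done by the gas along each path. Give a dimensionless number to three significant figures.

W_a / W_b ≈ 0.616

Path (a) isobaric: W = P₁(V₂ − V₁) → W_a/(P₁V₁) = -0.6538.
Path (b) isothermal: W = P₁V₁ ln(V₂/V₁) → W_b/(P₁V₁) = -1.061.
W_a / W_b = -0.6538 / -1.061 = 0.6163.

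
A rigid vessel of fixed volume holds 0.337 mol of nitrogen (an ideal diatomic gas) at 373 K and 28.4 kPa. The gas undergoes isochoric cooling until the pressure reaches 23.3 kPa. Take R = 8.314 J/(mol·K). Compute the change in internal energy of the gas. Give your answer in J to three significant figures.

Constant volume ⇒ W = 0, so Q = ΔU = nCᵥΔT with Cᵥ = 5R/2 = 20.79 J/(mol·K).
At constant V, T₂/T₁ = P₂/P₁ ⇒ ΔT = T₁(P₂/P₁ − 1) = 373·(23.3/28.4 − 1) = -66.98 K.
ΔU = (0.337)(20.79)(-66.98) = -469.2 J.

ΔU ≈ -469 J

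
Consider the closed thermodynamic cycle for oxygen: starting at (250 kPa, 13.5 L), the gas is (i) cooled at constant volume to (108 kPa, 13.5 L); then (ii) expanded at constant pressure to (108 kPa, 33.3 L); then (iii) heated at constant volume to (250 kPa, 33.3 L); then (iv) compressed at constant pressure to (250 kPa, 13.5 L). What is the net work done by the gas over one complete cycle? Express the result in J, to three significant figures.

W_net ≈ -2810 J

Constant-volume legs do no work.
W(ii) = (108)(33.3 − 13.5) = 2138 J; W(iv) = (250)(13.5 − 33.3) = -4950 J.
W_net = 2138 − 4950 = -2812 J (the counter-clockwise enclosed area).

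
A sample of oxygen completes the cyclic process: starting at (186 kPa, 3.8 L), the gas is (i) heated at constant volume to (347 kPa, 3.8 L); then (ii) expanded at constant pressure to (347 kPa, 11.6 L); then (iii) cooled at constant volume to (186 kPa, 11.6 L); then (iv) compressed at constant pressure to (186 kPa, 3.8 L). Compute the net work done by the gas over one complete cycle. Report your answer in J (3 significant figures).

W_net ≈ 1260 J

Constant-volume legs do no work.
W(ii) = (347)(11.6 − 3.8) = 2707 J; W(iv) = (186)(3.8 − 11.6) = -1451 J.
W_net = 2707 − 1451 = 1256 J (the clockwise enclosed area).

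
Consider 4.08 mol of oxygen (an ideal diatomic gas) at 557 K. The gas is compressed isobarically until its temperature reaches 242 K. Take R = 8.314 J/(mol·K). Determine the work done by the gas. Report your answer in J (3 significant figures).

Isobaric: W = P ΔV = nR ΔT.
W = (4.08)(8.314)(242 − 557) = -10685 J.

W ≈ -10700 J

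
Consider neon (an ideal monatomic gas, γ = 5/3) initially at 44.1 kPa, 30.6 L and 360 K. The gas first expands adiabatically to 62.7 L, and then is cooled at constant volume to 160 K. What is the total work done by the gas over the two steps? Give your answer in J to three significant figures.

Step 1 (adiabatic): W = (P₁V₁ − P₂V₂)/(γ−1) = (1349 − 836.5)/0.667 = 769.4 J.
Step 2 (isochoric): W = 0 (constant volume).
W_total = 769.4 + 0 = 769.4 J.

W_total ≈ 769 J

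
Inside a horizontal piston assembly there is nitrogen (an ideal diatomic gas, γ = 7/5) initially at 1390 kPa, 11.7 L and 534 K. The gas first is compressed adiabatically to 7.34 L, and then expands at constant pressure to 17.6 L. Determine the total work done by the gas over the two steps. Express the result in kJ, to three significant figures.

Step 1 (adiabatic): W = (P₁V₁ − P₂V₂)/(γ−1) = (16263 − 19597)/0.4 = -8336 J.
After step 1: P = 2670 kPa, V = 7.34 L, T = 643.5 K.
Step 2 (isobaric): W = PΔV = (2670 kPa)(17.6 − 7.34 L) = 27394 J.
W_total = -8336 + 27394 = 19058 J.

W_total ≈ 19.1 kJ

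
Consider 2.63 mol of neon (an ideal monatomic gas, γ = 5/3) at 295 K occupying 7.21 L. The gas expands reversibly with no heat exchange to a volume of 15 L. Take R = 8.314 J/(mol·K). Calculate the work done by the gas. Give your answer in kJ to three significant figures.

W ≈ 3.74 kJ

Adiabatic: TV^(γ−1) = const with γ = 5/3.
T₂ = T₁ (V₁/V₂)^(γ−1) = 295 × (7.21/15)^0.667 = 295 × 0.6136 = 181 K.
W_by = nCᵥ(T₁ − T₂) = (2.63)(12.47)(295 − 181) = 3739 J.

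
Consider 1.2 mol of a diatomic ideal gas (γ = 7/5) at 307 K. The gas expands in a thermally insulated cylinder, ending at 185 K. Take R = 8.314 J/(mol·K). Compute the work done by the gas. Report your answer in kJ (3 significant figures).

Adiabatic ⇒ Q = 0, so W_by = −ΔU = nCᵥ(T₁ − T₂).
Cᵥ = 5R/2 = 20.79 J/(mol·K).
W = (1.2)(20.79)(307 − 185) = 3043 J.

W ≈ 3.04 kJ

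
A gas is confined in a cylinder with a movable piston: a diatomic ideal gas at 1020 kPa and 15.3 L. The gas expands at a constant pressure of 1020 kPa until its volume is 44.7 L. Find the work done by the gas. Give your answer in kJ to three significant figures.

W ≈ 30.0 kJ

Isobaric: W = P ΔV.
W = (1020 kPa)(44.7 − 15.3 L) = (1020)(29.4) = 29988 J.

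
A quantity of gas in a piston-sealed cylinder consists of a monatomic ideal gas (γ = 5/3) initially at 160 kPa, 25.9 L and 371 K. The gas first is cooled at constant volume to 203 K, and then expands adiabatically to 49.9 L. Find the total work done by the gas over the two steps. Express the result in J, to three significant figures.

Step 1 (isochoric): W = 0 (constant volume).
After step 1: P = 87.55 kPa (V unchanged).
Step 2 (adiabatic): W = (P₁V₁ − P₂V₂)/(γ−1) = (2267 − 1464)/0.667 = 1205 J.
W_total = 0 + 1205 = 1205 J.

W_total ≈ 1200 J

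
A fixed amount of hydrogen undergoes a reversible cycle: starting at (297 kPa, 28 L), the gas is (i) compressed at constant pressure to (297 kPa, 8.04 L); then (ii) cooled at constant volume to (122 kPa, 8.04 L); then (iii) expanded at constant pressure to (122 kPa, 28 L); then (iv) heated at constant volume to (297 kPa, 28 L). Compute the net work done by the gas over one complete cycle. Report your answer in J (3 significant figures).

W_net ≈ -3490 J

Constant-volume legs do no work.
W(i) = (297)(8.04 − 28) = -5928 J; W(iii) = (122)(28 − 8.04) = 2435 J.
W_net = -5928 + 2435 = -3493 J (the counter-clockwise enclosed area).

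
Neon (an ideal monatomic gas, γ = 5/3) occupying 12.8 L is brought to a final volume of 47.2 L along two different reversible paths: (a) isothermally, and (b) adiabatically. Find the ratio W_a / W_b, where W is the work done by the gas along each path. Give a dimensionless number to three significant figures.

Path (a) isothermal: W = P₁V₁ ln(V₂/V₁) → W_a/(P₁V₁) = 1.305.
Path (b) adiabatic: W = P₁V₁(1 − (V₁/V₂)^(γ−1))/(γ−1) → W_b/(P₁V₁) = 0.8716.
W_a / W_b = 1.305 / 0.8716 = 1.497.

W_a / W_b ≈ 1.50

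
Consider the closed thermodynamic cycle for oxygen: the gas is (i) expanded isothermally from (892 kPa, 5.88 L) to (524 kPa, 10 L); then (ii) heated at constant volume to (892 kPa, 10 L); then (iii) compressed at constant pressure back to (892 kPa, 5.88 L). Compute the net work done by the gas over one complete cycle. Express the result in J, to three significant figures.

W_net ≈ -890 J

Leg (i): W = PᵢVᵢ ln(V_f/Vᵢ) = (5245) ln(10/5.88) = 2785 J.
Leg (ii): W = 0.
Leg (iii): W = PΔV = (892)(5.88 − 10) = -3675 J.
W_net = 2785 − 3675 = -889.8 J.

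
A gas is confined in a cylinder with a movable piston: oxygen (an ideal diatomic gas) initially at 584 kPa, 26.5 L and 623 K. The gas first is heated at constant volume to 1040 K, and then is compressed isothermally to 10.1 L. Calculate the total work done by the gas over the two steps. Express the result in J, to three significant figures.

Step 1 (isochoric): W = 0 (constant volume).
After step 1: P = 974.9 kPa (V unchanged).
Step 2 (isothermal): W = P₁V₁ ln(V₂/V₁) = (25835) ln(10.1/26.5) = -24920 J.
W_total = 0 − 24920 = -24920 J.

W_total ≈ -24900 J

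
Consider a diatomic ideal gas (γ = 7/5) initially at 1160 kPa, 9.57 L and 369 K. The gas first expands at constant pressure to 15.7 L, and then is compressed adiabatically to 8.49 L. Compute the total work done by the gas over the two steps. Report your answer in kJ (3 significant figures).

Step 1 (isobaric): W = PΔV = (1160 kPa)(15.7 − 9.57 L) = 7111 J.
After step 1: P = 1160 kPa, V = 15.7 L, T = 605.4 K.
Step 2 (adiabatic): W = (P₁V₁ − P₂V₂)/(γ−1) = (18212 − 23289)/0.4 = -12693 J.
W_total = 7111 − 12693 = -5582 J.

W_total ≈ -5.58 kJ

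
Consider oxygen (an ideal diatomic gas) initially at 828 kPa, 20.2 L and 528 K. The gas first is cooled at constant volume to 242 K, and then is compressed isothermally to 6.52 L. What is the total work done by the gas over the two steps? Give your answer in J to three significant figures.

W_total ≈ -8670 J

Step 1 (isochoric): W = 0 (constant volume).
After step 1: P = 379.5 kPa (V unchanged).
Step 2 (isothermal): W = P₁V₁ ln(V₂/V₁) = (7666) ln(6.52/20.2) = -8669 J.
W_total = 0 − 8669 = -8669 J.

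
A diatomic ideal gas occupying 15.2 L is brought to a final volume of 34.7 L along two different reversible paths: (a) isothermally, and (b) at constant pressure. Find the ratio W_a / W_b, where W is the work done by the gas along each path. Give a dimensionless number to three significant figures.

Path (a) isothermal: W = P₁V₁ ln(V₂/V₁) → W_a/(P₁V₁) = 0.8254.
Path (b) isobaric: W = P₁(V₂ − V₁) → W_b/(P₁V₁) = 1.283.
W_a / W_b = 0.8254 / 1.283 = 0.6434.

W_a / W_b ≈ 0.643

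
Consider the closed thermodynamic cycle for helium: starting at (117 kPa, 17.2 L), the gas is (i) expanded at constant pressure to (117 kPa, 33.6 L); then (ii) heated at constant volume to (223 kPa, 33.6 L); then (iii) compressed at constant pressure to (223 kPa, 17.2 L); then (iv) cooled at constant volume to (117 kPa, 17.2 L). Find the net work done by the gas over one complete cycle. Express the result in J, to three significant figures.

Constant-volume legs do no work.
W(i) = (117)(33.6 − 17.2) = 1919 J; W(iii) = (223)(17.2 − 33.6) = -3657 J.
W_net = 1919 − 3657 = -1738 J (the counter-clockwise enclosed area).

W_net ≈ -1740 J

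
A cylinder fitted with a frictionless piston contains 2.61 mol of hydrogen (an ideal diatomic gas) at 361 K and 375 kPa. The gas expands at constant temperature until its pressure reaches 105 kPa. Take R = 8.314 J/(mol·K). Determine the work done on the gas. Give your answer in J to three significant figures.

W ≈ -9970 J

Isothermal process: W = nRT ln(V₂/V₁) = nRT ln(P₁/P₂).
W = (2.61)(8.314)(361) × ln(375/105)
  = 7834 × ln(3.571) = 7834 × 1.273
W_by_gas = 9972 J; work on gas = −W_by = -9972 J.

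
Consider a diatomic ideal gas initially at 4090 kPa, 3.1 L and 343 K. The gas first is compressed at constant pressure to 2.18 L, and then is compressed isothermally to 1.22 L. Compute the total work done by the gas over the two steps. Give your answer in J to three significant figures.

W_total ≈ -8940 J

Step 1 (isobaric): W = PΔV = (4090 kPa)(2.18 − 3.1 L) = -3763 J.
After step 1: P = 4090 kPa, V = 2.18 L, T = 241.2 K.
Step 2 (isothermal): W = P₁V₁ ln(V₂/V₁) = (8916) ln(1.22/2.18) = -5176 J.
W_total = -3763 − 5176 = -8938 J.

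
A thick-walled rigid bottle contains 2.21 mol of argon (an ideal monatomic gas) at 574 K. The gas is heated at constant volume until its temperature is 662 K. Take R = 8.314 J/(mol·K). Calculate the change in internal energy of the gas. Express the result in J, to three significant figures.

Constant volume ⇒ W = 0, so Q = ΔU = nCᵥΔT with Cᵥ = 3R/2 = 12.47 J/(mol·K).
ΔU = (2.21)(12.47)(662 − 574) = 2425 J.

ΔU ≈ 2430 J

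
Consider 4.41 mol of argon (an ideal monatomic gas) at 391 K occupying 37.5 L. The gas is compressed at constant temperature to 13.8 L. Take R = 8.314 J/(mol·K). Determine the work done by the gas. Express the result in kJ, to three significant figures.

W ≈ -14.3 kJ

Isothermal: W = nRT ln(V₂/V₁).
W = (4.41)(8.314)(391) × ln(13.8/37.5)
  = 14336 × -0.9997
W_by_gas = -14331 J.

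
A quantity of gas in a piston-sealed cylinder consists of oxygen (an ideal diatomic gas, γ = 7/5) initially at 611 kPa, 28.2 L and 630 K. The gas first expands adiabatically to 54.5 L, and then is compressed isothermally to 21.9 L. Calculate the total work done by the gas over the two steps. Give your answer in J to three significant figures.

W_total ≈ -2090 J

Step 1 (adiabatic): W = (P₁V₁ − P₂V₂)/(γ−1) = (17230 − 13238)/0.4 = 9980 J.
After step 1: P = 242.9 kPa, V = 54.5 L, T = 484 K.
Step 2 (isothermal): W = P₁V₁ ln(V₂/V₁) = (13238) ln(21.9/54.5) = -12070 J.
W_total = 9980 − 12070 = -2090 J.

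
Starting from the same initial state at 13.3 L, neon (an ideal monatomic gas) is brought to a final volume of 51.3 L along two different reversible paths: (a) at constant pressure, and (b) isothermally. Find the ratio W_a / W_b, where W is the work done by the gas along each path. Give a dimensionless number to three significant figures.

W_a / W_b ≈ 2.12

Path (a) isobaric: W = P₁(V₂ − V₁) → W_a/(P₁V₁) = 2.857.
Path (b) isothermal: W = P₁V₁ ln(V₂/V₁) → W_b/(P₁V₁) = 1.35.
W_a / W_b = 2.857 / 1.35 = 2.117.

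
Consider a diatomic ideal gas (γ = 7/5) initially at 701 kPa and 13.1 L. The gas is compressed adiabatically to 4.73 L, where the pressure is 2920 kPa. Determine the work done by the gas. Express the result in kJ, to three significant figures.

Adiabatic: W = (P₁V₁ − P₂V₂)/(γ − 1) with γ = 7/5.
P₁V₁ = 9183 J, P₂V₂ = 13812 J.
W = (9183 − 13812) / 0.4 = -11571 J.

W ≈ -11.6 kJ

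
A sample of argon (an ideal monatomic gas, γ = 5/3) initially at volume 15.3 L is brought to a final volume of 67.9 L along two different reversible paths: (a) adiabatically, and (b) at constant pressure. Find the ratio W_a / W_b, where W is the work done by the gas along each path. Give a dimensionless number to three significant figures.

W_a / W_b ≈ 0.275

Path (a) adiabatic: W = P₁V₁(1 − (V₁/V₂)^(γ−1))/(γ−1) → W_a/(P₁V₁) = 0.9446.
Path (b) isobaric: W = P₁(V₂ − V₁) → W_b/(P₁V₁) = 3.438.
W_a / W_b = 0.9446 / 3.438 = 0.2747.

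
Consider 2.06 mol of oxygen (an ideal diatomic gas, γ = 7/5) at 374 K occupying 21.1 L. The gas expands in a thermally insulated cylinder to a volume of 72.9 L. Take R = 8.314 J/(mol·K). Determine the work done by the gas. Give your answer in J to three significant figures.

Adiabatic: TV^(γ−1) = const with γ = 7/5.
T₂ = T₁ (V₁/V₂)^(γ−1) = 374 × (21.1/72.9)^0.4 = 374 × 0.609 = 227.8 K.
W_by = nCᵥ(T₁ − T₂) = (2.06)(20.79)(374 − 227.8) = 6261 J.

W ≈ 6260 J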